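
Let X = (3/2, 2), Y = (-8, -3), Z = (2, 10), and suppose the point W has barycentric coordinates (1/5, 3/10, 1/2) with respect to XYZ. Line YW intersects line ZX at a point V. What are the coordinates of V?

Line YW meets ZX where the Y-coordinate vanishes; zeroing W's Y-weight and renormalizing leaves Z, X-weights 1/2 : 1/5 → (5/7, 2/7).
So V = (5/7)·Z + (2/7)·X = (13/7, 54/7).

(13/7, 54/7)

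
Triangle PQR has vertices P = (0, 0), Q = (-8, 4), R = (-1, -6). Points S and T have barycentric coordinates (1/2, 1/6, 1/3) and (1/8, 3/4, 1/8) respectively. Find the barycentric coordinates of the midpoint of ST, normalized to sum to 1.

Since both coordinate triples sum to 1, the midpoint's barycentrics are the componentwise average.
(1/2+1/8)/2 = 5/16; similarly 11/24 and 11/48.

(5/16, 11/24, 11/48)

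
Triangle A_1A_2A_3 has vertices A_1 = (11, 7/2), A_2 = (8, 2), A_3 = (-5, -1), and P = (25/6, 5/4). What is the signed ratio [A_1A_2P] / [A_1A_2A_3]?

1/3

[A_1A_2A_3] = ½·(11·(2−(-1)) + 8·(-1−(7/2)) + (-5)·(7/2−2)) = ½·(33 − 36 − 15/2) = -21/4.
[A_1A_2P] = ½·(11·(2−(5/4)) + 8·(5/4−(7/2)) + (25/6)·(7/2−2)) = ½·(33/4 − 18 + 25/4) = -7/4, so the ratio is (-7/4)/(-21/4) = 1/3.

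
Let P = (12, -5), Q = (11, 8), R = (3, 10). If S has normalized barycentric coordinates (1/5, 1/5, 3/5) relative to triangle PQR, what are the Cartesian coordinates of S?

(32/5, 33/5)

S = (1/5)·P + (1/5)·Q + (3/5)·R.
x-coordinate: (1/5)·12 + (1/5)·11 + (3/5)·3 = 32/5.
y-coordinate: (1/5)·(-5) + (1/5)·8 + (3/5)·10 = 33/5.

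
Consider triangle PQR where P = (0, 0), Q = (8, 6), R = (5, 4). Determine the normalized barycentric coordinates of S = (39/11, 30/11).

(5/11, 3/11, 3/11)

Signed area of the reference triangle: [PQR] = ½·(0·(6−4) + 8·(4−0) + 5·(0−6)) = ½·(0 + 32 − 30) = 1.
[SQR] = ½·((39/11)·(6−4) + 8·(4−(30/11)) + 5·(30/11−6)) = ½·(78/11 + 112/11 − 180/11) = 5/11, so the P-coordinate is (5/11)/1 = 5/11.
[PSR] = ½·(0·(30/11−4) + (39/11)·(4−0) + 5·(0−(30/11))) = ½·(0 + 156/11 − 150/11) = 3/11, so the Q-coordinate is 3/11.
[PQS] = ½·(0·(6−(30/11)) + 8·(30/11−0) + (39/11)·(0−6)) = ½·(0 + 240/11 − 234/11) = 3/11, so the R-coordinate is 3/11.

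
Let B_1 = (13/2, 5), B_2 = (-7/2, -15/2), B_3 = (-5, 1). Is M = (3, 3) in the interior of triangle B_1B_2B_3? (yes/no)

yes

Barycentric coordinates of M: (284/415, 36/415, 19/83).
The three coordinates are positive, positive, positive; a point is interior exactly when all three are positive.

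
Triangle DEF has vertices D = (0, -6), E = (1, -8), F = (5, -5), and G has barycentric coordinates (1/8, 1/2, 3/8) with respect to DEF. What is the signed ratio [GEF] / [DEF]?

The signed ratio [GEF]/[DEF] equals the barycentric coordinate of G at vertex D, which is 1/8.

1/8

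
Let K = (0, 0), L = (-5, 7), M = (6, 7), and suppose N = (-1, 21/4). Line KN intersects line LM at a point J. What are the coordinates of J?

Barycentric coordinates of N with respect to KLM: (1/4, 1/2, 1/4).
On side LM the K-coordinate is zero; dropping N's K-weight 1/4 and renormalizing the remaining 1/2 : 1/4 gives weights 2/3, 1/3 on L, M.
J = (2/3)·(-5, 7) + (1/3)·(6, 7) = (-4/3, 7).

(-4/3, 7)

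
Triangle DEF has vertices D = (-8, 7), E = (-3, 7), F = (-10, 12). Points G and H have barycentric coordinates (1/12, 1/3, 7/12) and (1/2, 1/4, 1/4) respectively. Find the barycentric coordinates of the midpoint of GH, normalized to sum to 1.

Since both coordinate triples sum to 1, the midpoint's barycentrics are the componentwise average.
(1/12+1/2)/2 = 7/24; similarly 7/24 and 5/12.

(7/24, 7/24, 5/12)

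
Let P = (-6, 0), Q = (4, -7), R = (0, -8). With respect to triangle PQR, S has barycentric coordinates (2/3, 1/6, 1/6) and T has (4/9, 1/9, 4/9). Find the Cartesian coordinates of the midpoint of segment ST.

(-25/9, -41/12)

Barycentric coordinates of the midpoint are the average: (5/9, 5/36, 11/36).
Converting: (5/9)·P + (5/36)·Q + (11/36)·R = (-25/9, -41/12).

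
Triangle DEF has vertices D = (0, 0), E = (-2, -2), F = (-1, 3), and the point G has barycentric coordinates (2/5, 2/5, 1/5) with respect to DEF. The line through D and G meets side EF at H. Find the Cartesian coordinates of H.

(-5/3, -1/3)

Line DG meets EF where the D-coordinate vanishes; zeroing G's D-weight and renormalizing leaves E, F-weights 2/5 : 1/5 → (2/3, 1/3).
So H = (2/3)·E + (1/3)·F = (-5/3, -1/3).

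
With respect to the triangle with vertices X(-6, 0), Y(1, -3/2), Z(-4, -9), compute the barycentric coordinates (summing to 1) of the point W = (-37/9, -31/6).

(1/3, 1/9, 5/9)

Signed area of the reference triangle: [XYZ] = ½·((-6)·(-3/2−(-9)) + 1·(-9−0) + (-4)·(0−(-3/2))) = ½·(-45 − 9 − 6) = -30.
[WYZ] = ½·((-37/9)·(-3/2−(-9)) + 1·(-9−(-31/6)) + (-4)·(-31/6−(-3/2))) = ½·(-185/6 − 23/6 + 44/3) = -10, so the X-coordinate is (-10)/(-30) = 1/3.
[XWZ] = ½·((-6)·(-31/6−(-9)) + (-37/9)·(-9−0) + (-4)·(0−(-31/6))) = ½·(-23 + 37 − 62/3) = -10/3, so the Y-coordinate is 1/9.
[XYW] = ½·((-6)·(-3/2−(-31/6)) + 1·(-31/6−0) + (-37/9)·(0−(-3/2))) = ½·(-22 − 31/6 − 37/6) = -50/3, so the Z-coordinate is 5/9.
Check: 1/3 + 1/9 + 5/9 = 1.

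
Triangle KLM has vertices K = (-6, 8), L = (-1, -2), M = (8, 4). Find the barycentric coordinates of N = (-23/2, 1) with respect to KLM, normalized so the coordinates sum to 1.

Signed area of the reference triangle: [KLM] = ½·((-6)·(-2−4) + (-1)·(4−8) + 8·(8−(-2))) = ½·(36 + 4 + 80) = 60.
[NLM] = ½·((-23/2)·(-2−4) + (-1)·(4−1) + 8·(1−(-2))) = ½·(69 − 3 + 24) = 45, so the K-coordinate is 45/60 = 3/4.
[KNM] = ½·((-6)·(1−4) + (-23/2)·(4−8) + 8·(8−1)) = ½·(18 + 46 + 56) = 60, so the L-coordinate is 1.
[KLN] = ½·((-6)·(-2−1) + (-1)·(1−8) + (-23/2)·(8−(-2))) = ½·(18 + 7 − 115) = -45, so the M-coordinate is -3/4.
Check: 3/4 + 1 − 3/4 = 1.

(3/4, 1, -3/4)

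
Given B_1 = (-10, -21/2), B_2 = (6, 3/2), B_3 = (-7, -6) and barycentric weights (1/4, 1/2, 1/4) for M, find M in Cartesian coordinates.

(-5/4, -27/8)

M = (1/4)·B_1 + (1/2)·B_2 + (1/4)·B_3.
x-coordinate: (1/4)·(-10) + (1/2)·6 + (1/4)·(-7) = -5/4.
y-coordinate: (1/4)·(-21/2) + (1/2)·(3/2) + (1/4)·(-6) = -27/8.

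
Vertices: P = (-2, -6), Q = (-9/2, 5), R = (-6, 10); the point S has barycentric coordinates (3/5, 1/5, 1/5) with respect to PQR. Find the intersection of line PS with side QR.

Line PS meets QR where the P-coordinate vanishes; zeroing S's P-weight and renormalizing leaves Q, R-weights 1/5 : 1/5 → (1/2, 1/2).
So T = (1/2)·Q + (1/2)·R = (-21/4, 15/2).

(-21/4, 15/2)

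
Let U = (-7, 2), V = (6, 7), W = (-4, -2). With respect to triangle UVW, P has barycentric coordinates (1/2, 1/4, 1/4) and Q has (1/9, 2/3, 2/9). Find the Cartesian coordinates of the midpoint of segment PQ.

Barycentric coordinates of the midpoint are the average: (11/36, 11/24, 17/72).
Converting: (11/36)·U + (11/24)·V + (17/72)·W = (-1/3, 241/72).

(-1/3, 241/72)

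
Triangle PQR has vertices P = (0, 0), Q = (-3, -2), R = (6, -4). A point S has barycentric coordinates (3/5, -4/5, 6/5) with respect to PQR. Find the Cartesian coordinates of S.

S = (3/5)·P + (-4/5)·Q + (6/5)·R.
x-coordinate: (3/5)·0 + (-4/5)·(-3) + (6/5)·6 = 48/5.
y-coordinate: (3/5)·0 + (-4/5)·(-2) + (6/5)·(-4) = -16/5.

(48/5, -16/5)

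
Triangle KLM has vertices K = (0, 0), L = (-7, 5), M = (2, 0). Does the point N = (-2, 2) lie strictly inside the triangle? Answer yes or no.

yes

Barycentric coordinates of N: (1/5, 2/5, 2/5).
The three coordinates are positive, positive, positive; a point is interior exactly when all three are positive.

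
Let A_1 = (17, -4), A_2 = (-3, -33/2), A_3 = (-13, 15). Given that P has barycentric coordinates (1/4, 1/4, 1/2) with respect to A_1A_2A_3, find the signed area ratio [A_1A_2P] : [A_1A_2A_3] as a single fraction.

1/2

The signed ratio [A_1A_2P]/[A_1A_2A_3] equals the barycentric coordinate of P at vertex A_3, which is 1/2.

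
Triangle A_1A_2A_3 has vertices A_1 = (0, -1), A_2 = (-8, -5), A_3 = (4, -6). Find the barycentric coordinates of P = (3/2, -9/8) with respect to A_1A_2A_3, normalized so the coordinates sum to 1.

Signed area of the reference triangle: [A_1A_2A_3] = ½·(0·(-5−(-6)) + (-8)·(-6−(-1)) + 4·(-1−(-5))) = ½·(0 + 40 + 16) = 28.
[PA_2A_3] = ½·((3/2)·(-5−(-6)) + (-8)·(-6−(-9/8)) + 4·(-9/8−(-5))) = ½·(3/2 + 39 + 31/2) = 28, so the A_1-coordinate is 28/28 = 1.
[A_1PA_3] = ½·(0·(-9/8−(-6)) + (3/2)·(-6−(-1)) + 4·(-1−(-9/8))) = ½·(0 − 15/2 + 1/2) = -7/2, so the A_2-coordinate is -1/8.
[A_1A_2P] = ½·(0·(-5−(-9/8)) + (-8)·(-9/8−(-1)) + (3/2)·(-1−(-5))) = ½·(0 + 1 + 6) = 7/2, so the A_3-coordinate is 1/8.

(1, -1/8, 1/8)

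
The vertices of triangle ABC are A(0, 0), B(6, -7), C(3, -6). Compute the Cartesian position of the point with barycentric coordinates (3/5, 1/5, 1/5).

(9/5, -13/5)

P = (3/5)·A + (1/5)·B + (1/5)·C.
x-coordinate: (3/5)·0 + (1/5)·6 + (1/5)·3 = 9/5.
y-coordinate: (3/5)·0 + (1/5)·(-7) + (1/5)·(-6) = -13/5.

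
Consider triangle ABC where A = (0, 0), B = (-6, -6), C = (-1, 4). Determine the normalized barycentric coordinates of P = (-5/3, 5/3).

Signed area of the reference triangle: [ABC] = ½·(0·(-6−4) + (-6)·(4−0) + (-1)·(0−(-6))) = ½·(0 − 24 − 6) = -15.
[PBC] = ½·((-5/3)·(-6−4) + (-6)·(4−(5/3)) + (-1)·(5/3−(-6))) = ½·(50/3 − 14 − 23/3) = -5/2, so the A-coordinate is (-5/2)/(-15) = 1/6.
[APC] = ½·(0·(5/3−4) + (-5/3)·(4−0) + (-1)·(0−(5/3))) = ½·(0 − 20/3 + 5/3) = -5/2, so the B-coordinate is 1/6.
[ABP] = ½·(0·(-6−(5/3)) + (-6)·(5/3−0) + (-5/3)·(0−(-6))) = ½·(0 − 10 − 10) = -10, so the C-coordinate is 2/3.
Check: 1/6 + 1/6 + 2/3 = 1.

(1/6, 1/6, 2/3)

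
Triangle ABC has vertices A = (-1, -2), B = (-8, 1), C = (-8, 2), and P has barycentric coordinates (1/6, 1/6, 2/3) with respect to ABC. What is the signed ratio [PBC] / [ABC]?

1/6

The signed ratio [PBC]/[ABC] equals the barycentric coordinate of P at vertex A, which is 1/6.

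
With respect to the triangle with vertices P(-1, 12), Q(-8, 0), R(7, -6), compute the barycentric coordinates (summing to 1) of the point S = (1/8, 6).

Signed area of the reference triangle: [PQR] = ½·((-1)·(0−(-6)) + (-8)·(-6−12) + 7·(12−0)) = ½·(-6 + 144 + 84) = 111.
[SQR] = ½·((1/8)·(0−(-6)) + (-8)·(-6−6) + 7·(6−0)) = ½·(3/4 + 96 + 42) = 555/8, so the P-coordinate is (555/8)/111 = 5/8.
[PSR] = ½·((-1)·(6−(-6)) + (1/8)·(-6−12) + 7·(12−6)) = ½·(-12 − 9/4 + 42) = 111/8, so the Q-coordinate is 1/8.
[PQS] = ½·((-1)·(0−6) + (-8)·(6−12) + (1/8)·(12−0)) = ½·(6 + 48 + 3/2) = 111/4, so the R-coordinate is 1/4.

(5/8, 1/8, 1/4)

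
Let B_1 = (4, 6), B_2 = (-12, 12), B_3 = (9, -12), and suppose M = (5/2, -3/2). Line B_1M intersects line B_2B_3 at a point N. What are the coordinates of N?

Barycentric coordinates of M with respect to B_1B_2B_3: (1/4, 1/4, 1/2).
On side B_2B_3 the B_1-coordinate is zero; dropping M's B_1-weight 1/4 and renormalizing the remaining 1/4 : 1/2 gives weights 1/3, 2/3 on B_2, B_3.
N = (1/3)·(-12, 12) + (2/3)·(9, -12) = (2, -4).

(2, -4)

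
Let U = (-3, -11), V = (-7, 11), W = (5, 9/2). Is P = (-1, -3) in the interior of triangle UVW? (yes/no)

Barycentric coordinates of P: (129/238, 33/238, 38/119).
The three coordinates are positive, positive, positive; a point is interior exactly when all three are positive.

yes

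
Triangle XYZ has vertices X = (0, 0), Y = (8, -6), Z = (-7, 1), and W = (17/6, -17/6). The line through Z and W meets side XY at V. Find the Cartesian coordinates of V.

Barycentric coordinates of W with respect to XYZ: (1/3, 1/2, 1/6).
On side XY the Z-coordinate is zero; dropping W's Z-weight 1/6 and renormalizing the remaining 1/3 : 1/2 gives weights 2/5, 3/5 on X, Y.
V = (2/5)·(0, 0) + (3/5)·(8, -6) = (24/5, -18/5).

(24/5, -18/5)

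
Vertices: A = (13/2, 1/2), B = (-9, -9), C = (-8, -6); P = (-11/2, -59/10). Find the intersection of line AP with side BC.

Barycentric coordinates of P with respect to ABC: (1/5, 2/5, 2/5).
On side BC the A-coordinate is zero; dropping P's A-weight 1/5 and renormalizing the remaining 2/5 : 2/5 gives weights 1/2, 1/2 on B, C.
Q = (1/2)·(-9, -9) + (1/2)·(-8, -6) = (-17/2, -15/2).

(-17/2, -15/2)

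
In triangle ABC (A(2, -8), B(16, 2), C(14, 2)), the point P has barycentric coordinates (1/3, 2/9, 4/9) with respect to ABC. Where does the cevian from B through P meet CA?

Line BP meets CA where the B-coordinate vanishes; zeroing P's B-weight and renormalizing leaves C, A-weights 4/9 : 1/3 → (4/7, 3/7).
So Q = (4/7)·C + (3/7)·A = (62/7, -16/7).

(62/7, -16/7)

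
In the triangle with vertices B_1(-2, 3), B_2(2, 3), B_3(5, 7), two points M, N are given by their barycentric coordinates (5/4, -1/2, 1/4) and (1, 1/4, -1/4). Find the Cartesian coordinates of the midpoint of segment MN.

(-5/2, 3)

Barycentric coordinates of the midpoint are the average: (9/8, -1/8, 0).
Converting: (9/8)·B_1 + (-1/8)·B_2 + 0·B_3 = (-5/2, 3).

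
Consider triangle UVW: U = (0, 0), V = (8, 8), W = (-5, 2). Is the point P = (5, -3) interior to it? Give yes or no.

Barycentric coordinates of P: (125/56, -5/56, -8/7).
The three coordinates are positive, negative, negative; a point is interior exactly when all three are positive.

no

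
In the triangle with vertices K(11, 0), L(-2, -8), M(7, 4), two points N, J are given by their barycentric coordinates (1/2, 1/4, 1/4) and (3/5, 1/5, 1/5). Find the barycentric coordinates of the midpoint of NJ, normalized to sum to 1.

(11/20, 9/40, 9/40)

Since both coordinate triples sum to 1, the midpoint's barycentrics are the componentwise average.
(1/2+3/5)/2 = 11/20; similarly 9/40 and 9/40.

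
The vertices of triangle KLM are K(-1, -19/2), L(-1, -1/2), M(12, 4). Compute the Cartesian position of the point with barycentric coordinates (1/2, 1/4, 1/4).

(9/4, -31/8)

N = (1/2)·K + (1/4)·L + (1/4)·M.
x-coordinate: (1/2)·(-1) + (1/4)·(-1) + (1/4)·12 = 9/4.
y-coordinate: (1/2)·(-19/2) + (1/4)·(-1/2) + (1/4)·4 = -31/8.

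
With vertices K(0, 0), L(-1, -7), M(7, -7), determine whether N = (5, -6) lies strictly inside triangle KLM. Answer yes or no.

yes

Barycentric coordinates of N: (1/7, 1/8, 41/56).
The three coordinates are positive, positive, positive; a point is interior exactly when all three are positive.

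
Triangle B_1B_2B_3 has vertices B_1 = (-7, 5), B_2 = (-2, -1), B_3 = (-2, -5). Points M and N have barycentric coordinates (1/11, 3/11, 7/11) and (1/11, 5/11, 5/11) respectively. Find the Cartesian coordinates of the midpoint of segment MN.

(-27/11, -29/11)

Barycentric coordinates of the midpoint are the average: (1/11, 4/11, 6/11).
Converting: (1/11)·B_1 + (4/11)·B_2 + (6/11)·B_3 = (-27/11, -29/11).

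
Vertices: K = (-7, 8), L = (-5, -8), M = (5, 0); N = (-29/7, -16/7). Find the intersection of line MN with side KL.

Barycentric coordinates of N with respect to KLM: (2/7, 4/7, 1/7).
On side KL the M-coordinate is zero; dropping N's M-weight 1/7 and renormalizing the remaining 2/7 : 4/7 gives weights 1/3, 2/3 on K, L.
J = (1/3)·(-7, 8) + (2/3)·(-5, -8) = (-17/3, -8/3).

(-17/3, -8/3)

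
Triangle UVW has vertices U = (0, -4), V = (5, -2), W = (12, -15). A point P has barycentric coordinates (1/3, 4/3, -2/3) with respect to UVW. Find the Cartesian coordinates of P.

P = (1/3)·U + (4/3)·V + (-2/3)·W.
x-coordinate: (1/3)·0 + (4/3)·5 + (-2/3)·12 = -4/3.
y-coordinate: (1/3)·(-4) + (4/3)·(-2) + (-2/3)·(-15) = 6.

(-4/3, 6)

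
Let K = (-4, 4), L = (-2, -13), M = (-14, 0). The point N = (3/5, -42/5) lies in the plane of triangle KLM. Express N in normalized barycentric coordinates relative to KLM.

(1/2, 4/5, -3/10)

Signed area of the reference triangle: [KLM] = ½·((-4)·(-13−0) + (-2)·(0−4) + (-14)·(4−(-13))) = ½·(52 + 8 − 238) = -89.
[NLM] = ½·((3/5)·(-13−0) + (-2)·(0−(-42/5)) + (-14)·(-42/5−(-13))) = ½·(-39/5 − 84/5 − 322/5) = -89/2, so the K-coordinate is (-89/2)/(-89) = 1/2.
[KNM] = ½·((-4)·(-42/5−0) + (3/5)·(0−4) + (-14)·(4−(-42/5))) = ½·(168/5 − 12/5 − 868/5) = -356/5, so the L-coordinate is 4/5.
[KLN] = ½·((-4)·(-13−(-42/5)) + (-2)·(-42/5−4) + (3/5)·(4−(-13))) = ½·(92/5 + 124/5 + 51/5) = 267/10, so the M-coordinate is -3/10.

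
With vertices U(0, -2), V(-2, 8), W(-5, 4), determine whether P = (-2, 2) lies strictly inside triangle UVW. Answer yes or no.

Barycentric coordinates of P: (9/19, 4/19, 6/19).
The three coordinates are positive, positive, positive; a point is interior exactly when all three are positive.

yes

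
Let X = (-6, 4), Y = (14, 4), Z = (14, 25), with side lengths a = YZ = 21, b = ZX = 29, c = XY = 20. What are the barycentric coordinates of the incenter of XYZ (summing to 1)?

(3/10, 29/70, 2/7)

The incenter has barycentric coordinates proportional to the opposite side lengths: (21 : 29 : 20).
Normalizing by 21+29+20 = 70 gives (3/10, 29/70, 2/7).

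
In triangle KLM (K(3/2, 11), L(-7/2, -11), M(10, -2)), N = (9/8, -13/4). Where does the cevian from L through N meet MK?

(23/4, 9/2)

Barycentric coordinates of N with respect to KLM: (1/4, 1/2, 1/4).
On side MK the L-coordinate is zero; dropping N's L-weight 1/2 and renormalizing the remaining 1/4 : 1/4 gives weights 1/2, 1/2 on M, K.
J = (1/2)·(10, -2) + (1/2)·(3/2, 11) = (23/4, 9/2).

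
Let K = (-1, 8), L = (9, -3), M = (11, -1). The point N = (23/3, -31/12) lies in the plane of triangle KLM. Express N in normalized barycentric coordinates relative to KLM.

Signed area of the reference triangle: [KLM] = ½·((-1)·(-3−(-1)) + 9·(-1−8) + 11·(8−(-3))) = ½·(2 − 81 + 121) = 21.
[NLM] = ½·((23/3)·(-3−(-1)) + 9·(-1−(-31/12)) + 11·(-31/12−(-3))) = ½·(-46/3 + 57/4 + 55/12) = 7/4, so the K-coordinate is (7/4)/21 = 1/12.
[KNM] = ½·((-1)·(-31/12−(-1)) + (23/3)·(-1−8) + 11·(8−(-31/12))) = ½·(19/12 − 69 + 1397/12) = 49/2, so the L-coordinate is 7/6.
[KLN] = ½·((-1)·(-3−(-31/12)) + 9·(-31/12−8) + (23/3)·(8−(-3))) = ½·(5/12 − 381/4 + 253/3) = -21/4, so the M-coordinate is -1/4.
Check: 1/12 + 7/6 − 1/4 = 1.

(1/12, 7/6, -1/4)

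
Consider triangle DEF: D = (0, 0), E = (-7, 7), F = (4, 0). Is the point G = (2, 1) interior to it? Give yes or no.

yes

Barycentric coordinates of G: (3/28, 1/7, 3/4).
The three coordinates are positive, positive, positive; a point is interior exactly when all three are positive.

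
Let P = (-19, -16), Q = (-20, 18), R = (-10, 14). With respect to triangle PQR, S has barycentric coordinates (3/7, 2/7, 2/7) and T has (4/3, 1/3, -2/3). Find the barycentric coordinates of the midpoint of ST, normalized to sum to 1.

Since both coordinate triples sum to 1, the midpoint's barycentrics are the componentwise average.
(3/7+4/3)/2 = 37/42; similarly 13/42 and -4/21.

(37/42, 13/42, -4/21)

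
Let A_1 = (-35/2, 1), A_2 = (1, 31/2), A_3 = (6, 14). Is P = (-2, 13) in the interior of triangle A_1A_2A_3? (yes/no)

Barycentric coordinates of P: (68/401, 322/401, 11/401).
The three coordinates are positive, positive, positive; a point is interior exactly when all three are positive.

yes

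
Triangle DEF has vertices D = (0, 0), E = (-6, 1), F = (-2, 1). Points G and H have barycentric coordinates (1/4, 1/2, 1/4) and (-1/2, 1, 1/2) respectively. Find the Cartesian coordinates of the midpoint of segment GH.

(-21/4, 9/8)

Barycentric coordinates of the midpoint are the average: (-1/8, 3/4, 3/8).
Converting: (-1/8)·D + (3/4)·E + (3/8)·F = (-21/4, 9/8).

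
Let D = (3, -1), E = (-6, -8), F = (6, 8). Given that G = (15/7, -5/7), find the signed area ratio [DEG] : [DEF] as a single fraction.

[DEF] = ½·(3·(-8−8) + (-6)·(8−(-1)) + 6·(-1−(-8))) = ½·(-48 − 54 + 42) = -30.
[DEG] = ½·(3·(-8−(-5/7)) + (-6)·(-5/7−(-1)) + (15/7)·(-1−(-8))) = ½·(-153/7 − 12/7 + 15) = -30/7, so the ratio is (-30/7)/(-30) = 1/7.

1/7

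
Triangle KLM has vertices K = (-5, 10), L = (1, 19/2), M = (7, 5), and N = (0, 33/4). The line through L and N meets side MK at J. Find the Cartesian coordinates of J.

Barycentric coordinates of N with respect to KLM: (1/2, 1/6, 1/3).
On side MK the L-coordinate is zero; dropping N's L-weight 1/6 and renormalizing the remaining 1/3 : 1/2 gives weights 2/5, 3/5 on M, K.
J = (2/5)·(7, 5) + (3/5)·(-5, 10) = (-1/5, 8).

(-1/5, 8)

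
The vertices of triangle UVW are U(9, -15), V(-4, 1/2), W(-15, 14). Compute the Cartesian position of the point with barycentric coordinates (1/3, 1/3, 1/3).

(-10/3, -1/6)

P = (1/3)·U + (1/3)·V + (1/3)·W.
x-coordinate: (1/3)·9 + (1/3)·(-4) + (1/3)·(-15) = -10/3.
y-coordinate: (1/3)·(-15) + (1/3)·(1/2) + (1/3)·14 = -1/6.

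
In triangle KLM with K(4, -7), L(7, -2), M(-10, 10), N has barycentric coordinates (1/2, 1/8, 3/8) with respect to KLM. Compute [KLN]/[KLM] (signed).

3/8

The signed ratio [KLN]/[KLM] equals the barycentric coordinate of N at vertex M, which is 3/8.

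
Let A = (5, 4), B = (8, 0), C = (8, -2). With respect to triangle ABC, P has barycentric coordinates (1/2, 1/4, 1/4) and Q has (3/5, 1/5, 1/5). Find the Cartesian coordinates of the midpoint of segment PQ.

Barycentric coordinates of the midpoint are the average: (11/20, 9/40, 9/40).
Converting: (11/20)·A + (9/40)·B + (9/40)·C = (127/20, 7/4).

(127/20, 7/4)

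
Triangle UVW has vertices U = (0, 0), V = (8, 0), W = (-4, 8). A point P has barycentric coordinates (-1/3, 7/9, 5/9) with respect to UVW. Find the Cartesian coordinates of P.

P = (-1/3)·U + (7/9)·V + (5/9)·W.
x-coordinate: (-1/3)·0 + (7/9)·8 + (5/9)·(-4) = 4.
y-coordinate: (-1/3)·0 + (7/9)·0 + (5/9)·8 = 40/9.

(4, 40/9)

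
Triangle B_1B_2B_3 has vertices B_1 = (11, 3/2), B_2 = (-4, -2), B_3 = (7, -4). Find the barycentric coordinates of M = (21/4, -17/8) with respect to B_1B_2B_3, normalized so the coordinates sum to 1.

Signed area of the reference triangle: [B_1B_2B_3] = ½·(11·(-2−(-4)) + (-4)·(-4−(3/2)) + 7·(3/2−(-2))) = ½·(22 + 22 + 49/2) = 137/4.
[MB_2B_3] = ½·((21/4)·(-2−(-4)) + (-4)·(-4−(-17/8)) + 7·(-17/8−(-2))) = ½·(21/2 + 15/2 − 7/8) = 137/16, so the B_1-coordinate is (137/16)/(137/4) = 1/4.
[B_1MB_3] = ½·(11·(-17/8−(-4)) + (21/4)·(-4−(3/2)) + 7·(3/2−(-17/8))) = ½·(165/8 − 231/8 + 203/8) = 137/16, so the B_2-coordinate is 1/4.
[B_1B_2M] = ½·(11·(-2−(-17/8)) + (-4)·(-17/8−(3/2)) + (21/4)·(3/2−(-2))) = ½·(11/8 + 29/2 + 147/8) = 137/8, so the B_3-coordinate is 1/2.
Check: 1/4 + 1/4 + 1/2 = 1.

(1/4, 1/4, 1/2)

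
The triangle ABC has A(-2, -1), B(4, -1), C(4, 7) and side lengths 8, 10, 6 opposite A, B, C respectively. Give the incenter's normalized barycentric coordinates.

The incenter has barycentric coordinates proportional to the opposite side lengths: (8 : 10 : 6).
Normalizing by 8+10+6 = 24 gives (1/3, 5/12, 1/4).

(1/3, 5/12, 1/4)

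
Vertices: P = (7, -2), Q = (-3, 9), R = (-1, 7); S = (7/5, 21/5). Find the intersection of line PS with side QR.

Barycentric coordinates of S with respect to PQR: (2/5, 2/5, 1/5).
On side QR the P-coordinate is zero; dropping S's P-weight 2/5 and renormalizing the remaining 2/5 : 1/5 gives weights 2/3, 1/3 on Q, R.
T = (2/3)·(-3, 9) + (1/3)·(-1, 7) = (-7/3, 25/3).

(-7/3, 25/3)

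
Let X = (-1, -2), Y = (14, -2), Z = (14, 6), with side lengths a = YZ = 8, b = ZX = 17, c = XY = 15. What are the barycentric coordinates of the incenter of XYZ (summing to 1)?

(1/5, 17/40, 3/8)

The incenter has barycentric coordinates proportional to the opposite side lengths: (8 : 17 : 15).
Normalizing by 8+17+15 = 40 gives (1/5, 17/40, 3/8).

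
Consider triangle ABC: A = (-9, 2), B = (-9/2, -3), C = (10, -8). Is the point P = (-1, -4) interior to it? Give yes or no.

yes

Barycentric coordinates of P: (3/50, 17/25, 13/50).
The three coordinates are positive, positive, positive; a point is interior exactly when all three are positive.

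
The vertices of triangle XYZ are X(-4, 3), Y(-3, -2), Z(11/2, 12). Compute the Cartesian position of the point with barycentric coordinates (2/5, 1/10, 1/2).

W = (2/5)·X + (1/10)·Y + (1/2)·Z.
x-coordinate: (2/5)·(-4) + (1/10)·(-3) + (1/2)·(11/2) = 17/20.
y-coordinate: (2/5)·3 + (1/10)·(-2) + (1/2)·12 = 7.

(17/20, 7)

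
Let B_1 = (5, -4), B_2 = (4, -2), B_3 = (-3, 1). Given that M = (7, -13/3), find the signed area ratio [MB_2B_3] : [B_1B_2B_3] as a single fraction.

2/3

[B_1B_2B_3] = ½·(5·(-2−1) + 4·(1−(-4)) + (-3)·(-4−(-2))) = ½·(-15 + 20 + 6) = 11/2.
[MB_2B_3] = ½·(7·(-2−1) + 4·(1−(-13/3)) + (-3)·(-13/3−(-2))) = ½·(-21 + 64/3 + 7) = 11/3, so the ratio is (11/3)/(11/2) = 2/3.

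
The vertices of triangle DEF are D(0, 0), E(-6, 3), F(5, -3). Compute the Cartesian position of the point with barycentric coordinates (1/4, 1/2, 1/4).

(-7/4, 3/4)

G = (1/4)·D + (1/2)·E + (1/4)·F.
x-coordinate: (1/4)·0 + (1/2)·(-6) + (1/4)·5 = -7/4.
y-coordinate: (1/4)·0 + (1/2)·3 + (1/4)·(-3) = 3/4.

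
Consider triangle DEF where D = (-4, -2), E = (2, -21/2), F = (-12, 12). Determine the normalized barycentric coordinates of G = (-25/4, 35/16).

(1/2, 1/8, 3/8)

Signed area of the reference triangle: [DEF] = ½·((-4)·(-21/2−12) + 2·(12−(-2)) + (-12)·(-2−(-21/2))) = ½·(90 + 28 − 102) = 8.
[GEF] = ½·((-25/4)·(-21/2−12) + 2·(12−(35/16)) + (-12)·(35/16−(-21/2))) = ½·(1125/8 + 157/8 − 609/4) = 4, so the D-coordinate is 4/8 = 1/2.
[DGF] = ½·((-4)·(35/16−12) + (-25/4)·(12−(-2)) + (-12)·(-2−(35/16))) = ½·(157/4 − 175/2 + 201/4) = 1, so the E-coordinate is 1/8.
[DEG] = ½·((-4)·(-21/2−(35/16)) + 2·(35/16−(-2)) + (-25/4)·(-2−(-21/2))) = ½·(203/4 + 67/8 − 425/8) = 3, so the F-coordinate is 3/8.
Check: 1/2 + 1/8 + 3/8 = 1.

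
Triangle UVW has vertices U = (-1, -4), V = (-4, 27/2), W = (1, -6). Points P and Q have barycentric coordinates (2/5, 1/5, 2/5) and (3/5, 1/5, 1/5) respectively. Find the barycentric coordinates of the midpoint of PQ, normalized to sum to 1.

(1/2, 1/5, 3/10)

Since both coordinate triples sum to 1, the midpoint's barycentrics are the componentwise average.
(2/5+3/5)/2 = 1/2; similarly 1/5 and 3/10.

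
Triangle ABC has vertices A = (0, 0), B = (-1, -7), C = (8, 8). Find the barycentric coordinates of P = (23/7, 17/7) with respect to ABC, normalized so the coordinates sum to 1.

(3/7, 1/7, 3/7)

Signed area of the reference triangle: [ABC] = ½·(0·(-7−8) + (-1)·(8−0) + 8·(0−(-7))) = ½·(0 − 8 + 56) = 24.
[PBC] = ½·((23/7)·(-7−8) + (-1)·(8−(17/7)) + 8·(17/7−(-7))) = ½·(-345/7 − 39/7 + 528/7) = 72/7, so the A-coordinate is (72/7)/24 = 3/7.
[APC] = ½·(0·(17/7−8) + (23/7)·(8−0) + 8·(0−(17/7))) = ½·(0 + 184/7 − 136/7) = 24/7, so the B-coordinate is 1/7.
[ABP] = ½·(0·(-7−(17/7)) + (-1)·(17/7−0) + (23/7)·(0−(-7))) = ½·(0 − 17/7 + 23) = 72/7, so the C-coordinate is 3/7.
Check: 3/7 + 1/7 + 3/7 = 1.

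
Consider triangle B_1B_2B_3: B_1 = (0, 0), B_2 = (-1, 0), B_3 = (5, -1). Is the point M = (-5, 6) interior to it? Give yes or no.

Barycentric coordinates of M: (32, -25, -6).
The three coordinates are positive, negative, negative; a point is interior exactly when all three are positive.

no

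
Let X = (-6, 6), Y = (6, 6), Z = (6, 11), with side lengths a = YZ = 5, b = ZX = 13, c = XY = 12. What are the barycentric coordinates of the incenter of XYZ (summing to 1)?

(1/6, 13/30, 2/5)

The incenter has barycentric coordinates proportional to the opposite side lengths: (5 : 13 : 12).
Normalizing by 5+13+12 = 30 gives (1/6, 13/30, 2/5).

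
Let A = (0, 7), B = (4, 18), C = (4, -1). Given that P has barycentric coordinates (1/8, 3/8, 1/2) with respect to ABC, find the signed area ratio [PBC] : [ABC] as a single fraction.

1/8

The signed ratio [PBC]/[ABC] equals the barycentric coordinate of P at vertex A, which is 1/8.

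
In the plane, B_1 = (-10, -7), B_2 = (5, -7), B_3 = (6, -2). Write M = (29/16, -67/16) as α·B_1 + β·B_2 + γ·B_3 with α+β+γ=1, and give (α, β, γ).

Signed area of the reference triangle: [B_1B_2B_3] = ½·((-10)·(-7−(-2)) + 5·(-2−(-7)) + 6·(-7−(-7))) = ½·(50 + 25 + 0) = 75/2.
[MB_2B_3] = ½·((29/16)·(-7−(-2)) + 5·(-2−(-67/16)) + 6·(-67/16−(-7))) = ½·(-145/16 + 175/16 + 135/8) = 75/8, so the B_1-coordinate is (75/8)/(75/2) = 1/4.
[B_1MB_3] = ½·((-10)·(-67/16−(-2)) + (29/16)·(-2−(-7)) + 6·(-7−(-67/16))) = ½·(175/8 + 145/16 − 135/8) = 225/32, so the B_2-coordinate is 3/16.
[B_1B_2M] = ½·((-10)·(-7−(-67/16)) + 5·(-67/16−(-7)) + (29/16)·(-7−(-7))) = ½·(225/8 + 225/16 + 0) = 675/32, so the B_3-coordinate is 9/16.

(1/4, 3/16, 9/16)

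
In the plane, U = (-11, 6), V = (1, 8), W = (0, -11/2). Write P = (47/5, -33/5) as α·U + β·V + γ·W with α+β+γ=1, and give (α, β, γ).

(-4/5, 3/5, 6/5)

Signed area of the reference triangle: [UVW] = ½·((-11)·(8−(-11/2)) + 1·(-11/2−6) + 0·(6−8)) = ½·(-297/2 − 23/2 + 0) = -80.
[PVW] = ½·((47/5)·(8−(-11/2)) + 1·(-11/2−(-33/5)) + 0·(-33/5−8)) = ½·(1269/10 + 11/10 + 0) = 64, so the U-coordinate is 64/(-80) = -4/5.
[UPW] = ½·((-11)·(-33/5−(-11/2)) + (47/5)·(-11/2−6) + 0·(6−(-33/5))) = ½·(121/10 − 1081/10 + 0) = -48, so the V-coordinate is 3/5.
[UVP] = ½·((-11)·(8−(-33/5)) + 1·(-33/5−6) + (47/5)·(6−8)) = ½·(-803/5 − 63/5 − 94/5) = -96, so the W-coordinate is 6/5.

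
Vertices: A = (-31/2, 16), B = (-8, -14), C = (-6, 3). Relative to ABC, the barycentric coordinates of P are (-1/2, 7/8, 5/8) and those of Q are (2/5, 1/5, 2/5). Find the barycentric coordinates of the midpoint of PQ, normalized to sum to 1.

Since both coordinate triples sum to 1, the midpoint's barycentrics are the componentwise average.
(-1/2+2/5)/2 = -1/20; similarly 43/80 and 41/80.

(-1/20, 43/80, 41/80)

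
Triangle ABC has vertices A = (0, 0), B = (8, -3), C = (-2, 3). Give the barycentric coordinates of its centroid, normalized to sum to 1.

The centroid is the average of the vertices, so each weight is 1/3.

(1/3, 1/3, 1/3)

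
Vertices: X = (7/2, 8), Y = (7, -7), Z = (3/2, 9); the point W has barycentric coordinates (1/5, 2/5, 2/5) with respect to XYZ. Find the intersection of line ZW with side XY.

Line ZW meets XY where the Z-coordinate vanishes; zeroing W's Z-weight and renormalizing leaves X, Y-weights 1/5 : 2/5 → (1/3, 2/3).
So V = (1/3)·X + (2/3)·Y = (35/6, -2).

(35/6, -2)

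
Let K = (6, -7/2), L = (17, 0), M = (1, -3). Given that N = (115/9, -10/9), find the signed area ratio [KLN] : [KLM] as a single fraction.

1/9

[KLM] = ½·(6·(0−(-3)) + 17·(-3−(-7/2)) + 1·(-7/2−0)) = ½·(18 + 17/2 − 7/2) = 23/2.
[KLN] = ½·(6·(0−(-10/9)) + 17·(-10/9−(-7/2)) + (115/9)·(-7/2−0)) = ½·(20/3 + 731/18 − 805/18) = 23/18, so the ratio is (23/18)/(23/2) = 1/9.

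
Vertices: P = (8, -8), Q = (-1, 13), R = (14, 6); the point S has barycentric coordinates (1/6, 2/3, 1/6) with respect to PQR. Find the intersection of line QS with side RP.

Line QS meets RP where the Q-coordinate vanishes; zeroing S's Q-weight and renormalizing leaves R, P-weights 1/6 : 1/6 → (1/2, 1/2).
So T = (1/2)·R + (1/2)·P = (11, -1).

(11, -1)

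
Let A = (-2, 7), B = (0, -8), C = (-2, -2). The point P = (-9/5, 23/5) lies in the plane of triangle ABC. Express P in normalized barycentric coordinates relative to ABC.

(4/5, 1/10, 1/10)

Signed area of the reference triangle: [ABC] = ½·((-2)·(-8−(-2)) + 0·(-2−7) + (-2)·(7−(-8))) = ½·(12 + 0 − 30) = -9.
[PBC] = ½·((-9/5)·(-8−(-2)) + 0·(-2−(23/5)) + (-2)·(23/5−(-8))) = ½·(54/5 + 0 − 126/5) = -36/5, so the A-coordinate is (-36/5)/(-9) = 4/5.
[APC] = ½·((-2)·(23/5−(-2)) + (-9/5)·(-2−7) + (-2)·(7−(23/5))) = ½·(-66/5 + 81/5 − 24/5) = -9/10, so the B-coordinate is 1/10.
[ABP] = ½·((-2)·(-8−(23/5)) + 0·(23/5−7) + (-9/5)·(7−(-8))) = ½·(126/5 + 0 − 27) = -9/10, so the C-coordinate is 1/10.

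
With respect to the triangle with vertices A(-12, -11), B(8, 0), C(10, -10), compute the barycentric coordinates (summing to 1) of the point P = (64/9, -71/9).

(1/9, 2/9, 2/3)

Signed area of the reference triangle: [ABC] = ½·((-12)·(0−(-10)) + 8·(-10−(-11)) + 10·(-11−0)) = ½·(-120 + 8 − 110) = -111.
[PBC] = ½·((64/9)·(0−(-10)) + 8·(-10−(-71/9)) + 10·(-71/9−0)) = ½·(640/9 − 152/9 − 710/9) = -37/3, so the A-coordinate is (-37/3)/(-111) = 1/9.
[APC] = ½·((-12)·(-71/9−(-10)) + (64/9)·(-10−(-11)) + 10·(-11−(-71/9))) = ½·(-76/3 + 64/9 − 280/9) = -74/3, so the B-coordinate is 2/9.
[ABP] = ½·((-12)·(0−(-71/9)) + 8·(-71/9−(-11)) + (64/9)·(-11−0)) = ½·(-284/3 + 224/9 − 704/9) = -74, so the C-coordinate is 2/3.
Check: 1/9 + 2/9 + 2/3 = 1.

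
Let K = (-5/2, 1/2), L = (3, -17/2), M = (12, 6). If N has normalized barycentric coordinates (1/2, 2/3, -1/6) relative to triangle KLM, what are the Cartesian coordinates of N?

(-5/4, -77/12)

N = (1/2)·K + (2/3)·L + (-1/6)·M.
x-coordinate: (1/2)·(-5/2) + (2/3)·3 + (-1/6)·12 = -5/4.
y-coordinate: (1/2)·(1/2) + (2/3)·(-17/2) + (-1/6)·6 = -77/12.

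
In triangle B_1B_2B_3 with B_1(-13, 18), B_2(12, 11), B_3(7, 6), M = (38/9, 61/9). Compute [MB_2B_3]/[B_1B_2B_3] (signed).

1/9

[B_1B_2B_3] = ½·((-13)·(11−6) + 12·(6−18) + 7·(18−11)) = ½·(-65 − 144 + 49) = -80.
[MB_2B_3] = ½·((38/9)·(11−6) + 12·(6−(61/9)) + 7·(61/9−11)) = ½·(190/9 − 28/3 − 266/9) = -80/9, so the ratio is (-80/9)/(-80) = 1/9.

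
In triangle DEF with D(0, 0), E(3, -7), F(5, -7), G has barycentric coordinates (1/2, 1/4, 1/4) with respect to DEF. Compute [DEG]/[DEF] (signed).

The signed ratio [DEG]/[DEF] equals the barycentric coordinate of G at vertex F, which is 1/4.

1/4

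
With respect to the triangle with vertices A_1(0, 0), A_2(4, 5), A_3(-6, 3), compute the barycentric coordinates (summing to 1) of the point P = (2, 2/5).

Signed area of the reference triangle: [A_1A_2A_3] = ½·(0·(5−3) + 4·(3−0) + (-6)·(0−5)) = ½·(0 + 12 + 30) = 21.
[PA_2A_3] = ½·(2·(5−3) + 4·(3−(2/5)) + (-6)·(2/5−5)) = ½·(4 + 52/5 + 138/5) = 21, so the A_1-coordinate is 21/21 = 1.
[A_1PA_3] = ½·(0·(2/5−3) + 2·(3−0) + (-6)·(0−(2/5))) = ½·(0 + 6 + 12/5) = 21/5, so the A_2-coordinate is 1/5.
[A_1A_2P] = ½·(0·(5−(2/5)) + 4·(2/5−0) + 2·(0−5)) = ½·(0 + 8/5 − 10) = -21/5, so the A_3-coordinate is -1/5.
Check: 1 + 1/5 − 1/5 = 1.

(1, 1/5, -1/5)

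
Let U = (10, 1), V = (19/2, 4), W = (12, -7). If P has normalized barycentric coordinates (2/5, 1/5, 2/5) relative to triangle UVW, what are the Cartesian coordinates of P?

(107/10, -8/5)

P = (2/5)·U + (1/5)·V + (2/5)·W.
x-coordinate: (2/5)·10 + (1/5)·(19/2) + (2/5)·12 = 107/10.
y-coordinate: (2/5)·1 + (1/5)·4 + (2/5)·(-7) = -8/5.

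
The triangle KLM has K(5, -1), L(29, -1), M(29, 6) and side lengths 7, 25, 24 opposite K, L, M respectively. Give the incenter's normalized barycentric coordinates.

(1/8, 25/56, 3/7)

The incenter has barycentric coordinates proportional to the opposite side lengths: (7 : 25 : 24).
Normalizing by 7+25+24 = 56 gives (1/8, 25/56, 3/7).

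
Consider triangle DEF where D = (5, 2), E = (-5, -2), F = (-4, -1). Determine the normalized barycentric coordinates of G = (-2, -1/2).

(1/4, 1/4, 1/2)

Signed area of the reference triangle: [DEF] = ½·(5·(-2−(-1)) + (-5)·(-1−2) + (-4)·(2−(-2))) = ½·(-5 + 15 − 16) = -3.
[GEF] = ½·((-2)·(-2−(-1)) + (-5)·(-1−(-1/2)) + (-4)·(-1/2−(-2))) = ½·(2 + 5/2 − 6) = -3/4, so the D-coordinate is (-3/4)/(-3) = 1/4.
[DGF] = ½·(5·(-1/2−(-1)) + (-2)·(-1−2) + (-4)·(2−(-1/2))) = ½·(5/2 + 6 − 10) = -3/4, so the E-coordinate is 1/4.
[DEG] = ½·(5·(-2−(-1/2)) + (-5)·(-1/2−2) + (-2)·(2−(-2))) = ½·(-15/2 + 25/2 − 8) = -3/2, so the F-coordinate is 1/2.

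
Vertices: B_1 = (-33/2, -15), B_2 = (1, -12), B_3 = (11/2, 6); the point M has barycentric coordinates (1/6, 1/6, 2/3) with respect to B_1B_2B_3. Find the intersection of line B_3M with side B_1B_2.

(-31/4, -27/2)

Line B_3M meets B_1B_2 where the B_3-coordinate vanishes; zeroing M's B_3-weight and renormalizing leaves B_1, B_2-weights 1/6 : 1/6 → (1/2, 1/2).
So N = (1/2)·B_1 + (1/2)·B_2 = (-31/4, -27/2).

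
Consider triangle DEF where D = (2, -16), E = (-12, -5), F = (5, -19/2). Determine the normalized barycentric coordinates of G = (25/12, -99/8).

Signed area of the reference triangle: [DEF] = ½·(2·(-5−(-19/2)) + (-12)·(-19/2−(-16)) + 5·(-16−(-5))) = ½·(9 − 78 − 55) = -62.
[GEF] = ½·((25/12)·(-5−(-19/2)) + (-12)·(-19/2−(-99/8)) + 5·(-99/8−(-5))) = ½·(75/8 − 69/2 − 295/8) = -31, so the D-coordinate is (-31)/(-62) = 1/2.
[DGF] = ½·(2·(-99/8−(-19/2)) + (25/12)·(-19/2−(-16)) + 5·(-16−(-99/8))) = ½·(-23/4 + 325/24 − 145/8) = -31/6, so the E-coordinate is 1/12.
[DEG] = ½·(2·(-5−(-99/8)) + (-12)·(-99/8−(-16)) + (25/12)·(-16−(-5))) = ½·(59/4 − 87/2 − 275/12) = -155/6, so the F-coordinate is 5/12.

(1/2, 1/12, 5/12)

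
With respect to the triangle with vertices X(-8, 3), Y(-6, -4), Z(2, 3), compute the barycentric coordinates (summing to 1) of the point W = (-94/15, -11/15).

Signed area of the reference triangle: [XYZ] = ½·((-8)·(-4−3) + (-6)·(3−3) + 2·(3−(-4))) = ½·(56 + 0 + 14) = 35.
[WYZ] = ½·((-94/15)·(-4−3) + (-6)·(3−(-11/15)) + 2·(-11/15−(-4))) = ½·(658/15 − 112/5 + 98/15) = 14, so the X-coordinate is 14/35 = 2/5.
[XWZ] = ½·((-8)·(-11/15−3) + (-94/15)·(3−3) + 2·(3−(-11/15))) = ½·(448/15 + 0 + 112/15) = 56/3, so the Y-coordinate is 8/15.
[XYW] = ½·((-8)·(-4−(-11/15)) + (-6)·(-11/15−3) + (-94/15)·(3−(-4))) = ½·(392/15 + 112/5 − 658/15) = 7/3, so the Z-coordinate is 1/15.
Check: 2/5 + 8/15 + 1/15 = 1.

(2/5, 8/15, 1/15)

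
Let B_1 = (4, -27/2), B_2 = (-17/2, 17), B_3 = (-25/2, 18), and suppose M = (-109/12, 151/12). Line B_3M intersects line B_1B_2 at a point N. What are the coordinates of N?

(-9/4, 7/4)

Barycentric coordinates of M with respect to B_1B_2B_3: (1/6, 1/6, 2/3).
On side B_1B_2 the B_3-coordinate is zero; dropping M's B_3-weight 2/3 and renormalizing the remaining 1/6 : 1/6 gives weights 1/2, 1/2 on B_1, B_2.
N = (1/2)·(4, -27/2) + (1/2)·(-17/2, 17) = (-9/4, 7/4).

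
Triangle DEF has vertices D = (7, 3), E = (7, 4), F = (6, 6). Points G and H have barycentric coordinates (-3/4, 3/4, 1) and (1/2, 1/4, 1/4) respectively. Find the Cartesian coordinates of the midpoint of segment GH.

Barycentric coordinates of the midpoint are the average: (-1/8, 1/2, 5/8).
Converting: (-1/8)·D + (1/2)·E + (5/8)·F = (51/8, 43/8).

(51/8, 43/8)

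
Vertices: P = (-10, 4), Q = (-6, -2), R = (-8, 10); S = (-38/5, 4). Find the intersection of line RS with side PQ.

Barycentric coordinates of S with respect to PQR: (1/5, 2/5, 2/5).
On side PQ the R-coordinate is zero; dropping S's R-weight 2/5 and renormalizing the remaining 1/5 : 2/5 gives weights 1/3, 2/3 on P, Q.
T = (1/3)·(-10, 4) + (2/3)·(-6, -2) = (-22/3, 0).

(-22/3, 0)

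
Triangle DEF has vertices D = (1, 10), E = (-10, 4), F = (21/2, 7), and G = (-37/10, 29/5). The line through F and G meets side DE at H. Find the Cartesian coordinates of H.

(-29/4, 11/2)

Barycentric coordinates of G with respect to DEF: (1/5, 3/5, 1/5).
On side DE the F-coordinate is zero; dropping G's F-weight 1/5 and renormalizing the remaining 1/5 : 3/5 gives weights 1/4, 3/4 on D, E.
H = (1/4)·(1, 10) + (3/4)·(-10, 4) = (-29/4, 11/2).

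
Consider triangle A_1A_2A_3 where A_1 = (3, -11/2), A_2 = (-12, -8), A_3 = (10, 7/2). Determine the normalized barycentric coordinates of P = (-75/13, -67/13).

Signed area of the reference triangle: [A_1A_2A_3] = ½·(3·(-8−(7/2)) + (-12)·(7/2−(-11/2)) + 10·(-11/2−(-8))) = ½·(-69/2 − 108 + 25) = -235/4.
[PA_2A_3] = ½·((-75/13)·(-8−(7/2)) + (-12)·(7/2−(-67/13)) + 10·(-67/13−(-8))) = ½·(1725/26 − 1350/13 + 370/13) = -235/52, so the A_1-coordinate is (-235/52)/(-235/4) = 1/13.
[A_1PA_3] = ½·(3·(-67/13−(7/2)) + (-75/13)·(7/2−(-11/2)) + 10·(-11/2−(-67/13))) = ½·(-675/26 − 675/13 − 45/13) = -2115/52, so the A_2-coordinate is 9/13.
[A_1A_2P] = ½·(3·(-8−(-67/13)) + (-12)·(-67/13−(-11/2)) + (-75/13)·(-11/2−(-8))) = ½·(-111/13 − 54/13 − 375/26) = -705/52, so the A_3-coordinate is 3/13.

(1/13, 9/13, 3/13)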